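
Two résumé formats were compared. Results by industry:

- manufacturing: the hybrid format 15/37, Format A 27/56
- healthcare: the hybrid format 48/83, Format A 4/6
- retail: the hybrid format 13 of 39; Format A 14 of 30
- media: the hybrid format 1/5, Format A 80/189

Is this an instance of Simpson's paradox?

Yes

Manufacturing: the hybrid format 15/37 = 40.5%, Format A 27/56 = 48.2% → Format A
Healthcare: the hybrid format 48/83 = 57.8%, Format A 4/6 = 66.7% → Format A
Retail: the hybrid format 13/39 = 33.3%, Format A 14/30 = 46.7% → Format A
Media: the hybrid format 1/5 = 20.0%, Format A 80/189 = 42.3% → Format A
Overall: the hybrid format 77/164 = 47.0%, Format A 125/281 = 44.5% → the hybrid format
Format A wins each industry group but the hybrid format wins overall — the comparison reverses. Format A's applications skew toward media, which has a lower base rate.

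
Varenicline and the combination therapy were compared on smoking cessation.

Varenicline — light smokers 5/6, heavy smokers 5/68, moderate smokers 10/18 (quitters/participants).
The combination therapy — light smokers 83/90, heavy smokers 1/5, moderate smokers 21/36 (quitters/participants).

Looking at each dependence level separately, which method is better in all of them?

Light smokers: varenicline 5/6 = 83.3%, the combination therapy 83/90 = 92.2% → the combination therapy
Heavy smokers: varenicline 5/68 = 7.4%, the combination therapy 1/5 = 20.0% → the combination therapy
Moderate smokers: varenicline 10/18 = 55.6%, the combination therapy 21/36 = 58.3% → the combination therapy
The combination therapy has the higher rate in all 3 groups.

the combination therapy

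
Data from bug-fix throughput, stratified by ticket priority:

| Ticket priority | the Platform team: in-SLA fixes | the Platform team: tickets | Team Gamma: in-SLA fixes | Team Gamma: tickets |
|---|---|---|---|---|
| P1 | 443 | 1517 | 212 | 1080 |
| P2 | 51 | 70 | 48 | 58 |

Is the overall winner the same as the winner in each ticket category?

P1: the Platform team 443/1517 = 29.2%, Team Gamma 212/1080 = 19.6% → the Platform team
P2: the Platform team 51/70 = 72.9%, Team Gamma 48/58 = 82.8% → Team Gamma
Overall: the Platform team 494/1587 = 31.1%, Team Gamma 260/1138 = 22.8% → the Platform team
Neither sweeps: the Platform team wins 1 of 2 groups, Team Gamma wins 1. The Platform team wins overall but not every group — no Simpson reversal.

No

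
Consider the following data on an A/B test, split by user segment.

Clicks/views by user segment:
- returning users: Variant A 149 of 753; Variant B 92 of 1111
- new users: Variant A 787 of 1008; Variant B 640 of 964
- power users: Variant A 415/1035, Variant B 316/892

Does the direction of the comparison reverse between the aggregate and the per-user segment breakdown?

Returning users: Variant A 149/753 = 19.8%, Variant B 92/1111 = 8.3% → Variant A
New users: Variant A 787/1008 = 78.1%, Variant B 640/964 = 66.4% → Variant A
Power users: Variant A 415/1035 = 40.1%, Variant B 316/892 = 35.4% → Variant A
Overall: Variant A 1351/2796 = 48.3%, Variant B 1048/2967 = 35.3% → Variant A
Variant A wins overall and in every user group — no reversal.

No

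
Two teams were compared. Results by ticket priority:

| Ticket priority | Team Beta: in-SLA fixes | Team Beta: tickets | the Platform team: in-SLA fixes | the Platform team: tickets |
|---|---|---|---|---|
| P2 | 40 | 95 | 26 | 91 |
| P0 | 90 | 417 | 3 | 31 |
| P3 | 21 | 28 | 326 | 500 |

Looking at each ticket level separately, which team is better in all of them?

Team Beta

P2: Team Beta 40/95 = 42.1%, the Platform team 26/91 = 28.6% → Team Beta
P0: Team Beta 90/417 = 21.6%, the Platform team 3/31 = 9.7% → Team Beta
P3: Team Beta 21/28 = 75.0%, the Platform team 326/500 = 65.2% → Team Beta
Team Beta has the higher rate in all 3 groups.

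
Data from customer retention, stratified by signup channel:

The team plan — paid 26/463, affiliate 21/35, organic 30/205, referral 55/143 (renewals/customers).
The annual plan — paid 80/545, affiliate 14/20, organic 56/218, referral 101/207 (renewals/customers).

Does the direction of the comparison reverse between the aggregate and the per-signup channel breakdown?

Paid: the team plan 26/463 = 5.6%, the annual plan 80/545 = 14.7% → the annual plan
Affiliate: the team plan 21/35 = 60.0%, the annual plan 14/20 = 70.0% → the annual plan
Organic: the team plan 30/205 = 14.6%, the annual plan 56/218 = 25.7% → the annual plan
Referral: the team plan 55/143 = 38.5%, the annual plan 101/207 = 48.8% → the annual plan
Overall: the team plan 132/846 = 15.6%, the annual plan 251/990 = 25.4% → the annual plan
The annual plan wins overall and in every signup group — no reversal.

No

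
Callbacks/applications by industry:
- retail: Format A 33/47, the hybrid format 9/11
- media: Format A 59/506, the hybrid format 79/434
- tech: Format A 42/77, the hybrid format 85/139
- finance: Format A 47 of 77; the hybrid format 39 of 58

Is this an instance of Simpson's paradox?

No

Retail: Format A 33/47 = 70.2%, the hybrid format 9/11 = 81.8% → the hybrid format
Media: Format A 59/506 = 11.7%, the hybrid format 79/434 = 18.2% → the hybrid format
Tech: Format A 42/77 = 54.5%, the hybrid format 85/139 = 61.2% → the hybrid format
Finance: Format A 47/77 = 61.0%, the hybrid format 39/58 = 67.2% → the hybrid format
Overall: Format A 181/707 = 25.6%, the hybrid format 212/642 = 33.0% → the hybrid format
The hybrid format wins overall and in every industry group — no reversal.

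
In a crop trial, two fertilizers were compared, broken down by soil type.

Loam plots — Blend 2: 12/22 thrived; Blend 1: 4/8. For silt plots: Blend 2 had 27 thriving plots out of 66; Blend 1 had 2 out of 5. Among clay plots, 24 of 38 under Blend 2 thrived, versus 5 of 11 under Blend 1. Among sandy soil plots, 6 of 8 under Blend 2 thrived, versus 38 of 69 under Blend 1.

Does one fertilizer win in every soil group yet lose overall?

Yes

Loam: Blend 2 12/22 = 54.5%, Blend 1 4/8 = 50.0% → Blend 2
Silt: Blend 2 27/66 = 40.9%, Blend 1 2/5 = 40.0% → Blend 2
Clay: Blend 2 24/38 = 63.2%, Blend 1 5/11 = 45.5% → Blend 2
Sandy soil: Blend 2 6/8 = 75.0%, Blend 1 38/69 = 55.1% → Blend 2
Overall: Blend 2 69/134 = 51.5%, Blend 1 49/93 = 52.7% → Blend 1
Blend 2 wins each soil group but Blend 1 wins overall — the comparison reverses. Blend 2's plots skew toward silt, which has a lower base rate.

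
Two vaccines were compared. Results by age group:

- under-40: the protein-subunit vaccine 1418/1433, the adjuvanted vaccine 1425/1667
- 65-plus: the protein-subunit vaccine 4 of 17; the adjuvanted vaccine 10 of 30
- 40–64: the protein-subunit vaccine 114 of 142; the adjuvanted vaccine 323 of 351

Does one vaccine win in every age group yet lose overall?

No

Under-40: the protein-subunit vaccine 1418/1433 = 99.0%, the adjuvanted vaccine 1425/1667 = 85.5% → the protein-subunit vaccine
65-plus: the protein-subunit vaccine 4/17 = 23.5%, the adjuvanted vaccine 10/30 = 33.3% → the adjuvanted vaccine
40–64: the protein-subunit vaccine 114/142 = 80.3%, the adjuvanted vaccine 323/351 = 92.0% → the adjuvanted vaccine
Overall: the protein-subunit vaccine 1536/1592 = 96.5%, the adjuvanted vaccine 1758/2048 = 85.8% → the protein-subunit vaccine
Neither sweeps: the protein-subunit vaccine wins 1 of 3 groups, the adjuvanted vaccine wins 2. The protein-subunit vaccine wins overall but not every group — no Simpson reversal.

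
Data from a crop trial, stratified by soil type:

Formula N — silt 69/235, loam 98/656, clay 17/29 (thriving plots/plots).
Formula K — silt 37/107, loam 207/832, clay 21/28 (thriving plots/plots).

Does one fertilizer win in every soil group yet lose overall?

No

Silt: Formula N 69/235 = 29.4%, Formula K 37/107 = 34.6% → Formula K
Loam: Formula N 98/656 = 14.9%, Formula K 207/832 = 24.9% → Formula K
Clay: Formula N 17/29 = 58.6%, Formula K 21/28 = 75.0% → Formula K
Overall: Formula N 184/920 = 20.0%, Formula K 265/967 = 27.4% → Formula K
Formula K wins overall and in every soil group — no reversal.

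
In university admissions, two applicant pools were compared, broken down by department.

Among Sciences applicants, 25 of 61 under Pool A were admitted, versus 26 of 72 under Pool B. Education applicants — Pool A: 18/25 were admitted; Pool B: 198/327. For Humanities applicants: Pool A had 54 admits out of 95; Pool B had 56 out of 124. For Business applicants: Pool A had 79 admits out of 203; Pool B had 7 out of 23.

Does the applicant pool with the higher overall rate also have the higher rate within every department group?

No

Sciences: Pool A 25/61 = 41.0%, Pool B 26/72 = 36.1% → Pool A
Education: Pool A 18/25 = 72.0%, Pool B 198/327 = 60.6% → Pool A
Humanities: Pool A 54/95 = 56.8%, Pool B 56/124 = 45.2% → Pool A
Business: Pool A 79/203 = 38.9%, Pool B 7/23 = 30.4% → Pool A
Overall: Pool A 176/384 = 45.8%, Pool B 287/546 = 52.6% → Pool B
Pool A wins each department group but Pool B wins overall — the comparison reverses. Pool A's applicants skew toward Business, which has a lower base rate.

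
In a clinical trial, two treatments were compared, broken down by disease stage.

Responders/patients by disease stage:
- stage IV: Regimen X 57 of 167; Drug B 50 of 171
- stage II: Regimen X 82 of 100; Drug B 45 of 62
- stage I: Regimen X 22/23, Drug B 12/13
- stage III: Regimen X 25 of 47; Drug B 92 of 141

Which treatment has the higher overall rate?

Regimen X

Stage IV: Regimen X 57/167 = 34.1%, Drug B 50/171 = 29.2% → Regimen X
Stage II: Regimen X 82/100 = 82.0%, Drug B 45/62 = 72.6% → Regimen X
Stage I: Regimen X 22/23 = 95.7%, Drug B 12/13 = 92.3% → Regimen X
Stage III: Regimen X 25/47 = 53.2%, Drug B 92/141 = 65.2% → Drug B
Overall: Regimen X 186/337 = 55.2%, Drug B 199/387 = 51.4% → Regimen X
(Neither sweeps every disease group, but Regimen X has the higher pooled rate.)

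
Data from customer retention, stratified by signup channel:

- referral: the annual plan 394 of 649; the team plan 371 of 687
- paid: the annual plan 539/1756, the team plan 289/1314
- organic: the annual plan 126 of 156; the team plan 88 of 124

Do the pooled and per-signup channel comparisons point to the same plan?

Yes

Referral: the annual plan 394/649 = 60.7%, the team plan 371/687 = 54.0% → the annual plan
Paid: the annual plan 539/1756 = 30.7%, the team plan 289/1314 = 22.0% → the annual plan
Organic: the annual plan 126/156 = 80.8%, the team plan 88/124 = 71.0% → the annual plan
Overall: the annual plan 1059/2561 = 41.4%, the team plan 748/2125 = 35.2% → the annual plan
The annual plan wins overall and in every signup group — no reversal.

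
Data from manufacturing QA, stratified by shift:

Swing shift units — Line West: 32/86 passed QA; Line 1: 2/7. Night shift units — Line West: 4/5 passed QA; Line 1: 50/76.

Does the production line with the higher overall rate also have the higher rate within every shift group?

No

Swing shift: Line West 32/86 = 37.2%, Line 1 2/7 = 28.6% → Line West
Night shift: Line West 4/5 = 80.0%, Line 1 50/76 = 65.8% → Line West
Overall: Line West 36/91 = 39.6%, Line 1 52/83 = 62.7% → Line 1
Line West wins each shift group but Line 1 wins overall — the comparison reverses. Line West's units skew toward swing shift, which has a lower base rate.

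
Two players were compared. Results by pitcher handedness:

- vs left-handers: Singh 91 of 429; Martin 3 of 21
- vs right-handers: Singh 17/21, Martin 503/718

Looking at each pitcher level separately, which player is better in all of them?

Singh

Vs left-handers: Singh 91/429 = 21.2%, Martin 3/21 = 14.3% → Singh
Vs right-handers: Singh 17/21 = 81.0%, Martin 503/718 = 70.1% → Singh
Singh has the higher rate in both groups.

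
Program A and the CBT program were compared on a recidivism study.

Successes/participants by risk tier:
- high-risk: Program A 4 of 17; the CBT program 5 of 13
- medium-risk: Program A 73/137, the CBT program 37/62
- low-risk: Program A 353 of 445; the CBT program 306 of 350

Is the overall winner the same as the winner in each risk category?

High-risk: Program A 4/17 = 23.5%, the CBT program 5/13 = 38.5% → the CBT program
Medium-risk: Program A 73/137 = 53.3%, the CBT program 37/62 = 59.7% → the CBT program
Low-risk: Program A 353/445 = 79.3%, the CBT program 306/350 = 87.4% → the CBT program
Overall: Program A 430/599 = 71.8%, the CBT program 348/425 = 81.9% → the CBT program
The CBT program wins overall and in every risk group — no reversal.

Yes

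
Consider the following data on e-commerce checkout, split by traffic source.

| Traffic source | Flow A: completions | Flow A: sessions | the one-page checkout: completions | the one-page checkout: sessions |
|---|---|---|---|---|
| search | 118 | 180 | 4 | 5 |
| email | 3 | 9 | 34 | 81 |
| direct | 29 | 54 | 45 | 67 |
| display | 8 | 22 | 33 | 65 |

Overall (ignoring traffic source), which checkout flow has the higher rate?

Search: Flow A 118/180 = 65.6%, the one-page checkout 4/5 = 80.0% → the one-page checkout
Email: Flow A 3/9 = 33.3%, the one-page checkout 34/81 = 42.0% → the one-page checkout
Direct: Flow A 29/54 = 53.7%, the one-page checkout 45/67 = 67.2% → the one-page checkout
Display: Flow A 8/22 = 36.4%, the one-page checkout 33/65 = 50.8% → the one-page checkout
Overall: Flow A 158/265 = 59.6%, the one-page checkout 116/218 = 53.2% → Flow A
(The one-page checkout wins every traffic group but Flow A wins overall — the one-page checkout's sessions skew toward the low-rate email group.)

Flow A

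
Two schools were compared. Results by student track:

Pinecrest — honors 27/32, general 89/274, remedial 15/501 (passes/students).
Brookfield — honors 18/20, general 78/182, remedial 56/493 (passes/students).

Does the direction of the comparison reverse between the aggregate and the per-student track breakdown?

Honors: Pinecrest 27/32 = 84.4%, Brookfield 18/20 = 90.0% → Brookfield
General: Pinecrest 89/274 = 32.5%, Brookfield 78/182 = 42.9% → Brookfield
Remedial: Pinecrest 15/501 = 3.0%, Brookfield 56/493 = 11.4% → Brookfield
Overall: Pinecrest 131/807 = 16.2%, Brookfield 152/695 = 21.9% → Brookfield
Brookfield wins overall and in every student group — no reversal.

No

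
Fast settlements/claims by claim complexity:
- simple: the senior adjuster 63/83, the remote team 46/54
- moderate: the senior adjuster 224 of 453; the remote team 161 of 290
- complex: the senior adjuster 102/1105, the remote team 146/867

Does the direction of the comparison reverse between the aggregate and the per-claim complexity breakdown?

No

Simple: the senior adjuster 63/83 = 75.9%, the remote team 46/54 = 85.2% → the remote team
Moderate: the senior adjuster 224/453 = 49.4%, the remote team 161/290 = 55.5% → the remote team
Complex: the senior adjuster 102/1105 = 9.2%, the remote team 146/867 = 16.8% → the remote team
Overall: the senior adjuster 389/1641 = 23.7%, the remote team 353/1211 = 29.1% → the remote team
The remote team wins overall and in every claim group — no reversal.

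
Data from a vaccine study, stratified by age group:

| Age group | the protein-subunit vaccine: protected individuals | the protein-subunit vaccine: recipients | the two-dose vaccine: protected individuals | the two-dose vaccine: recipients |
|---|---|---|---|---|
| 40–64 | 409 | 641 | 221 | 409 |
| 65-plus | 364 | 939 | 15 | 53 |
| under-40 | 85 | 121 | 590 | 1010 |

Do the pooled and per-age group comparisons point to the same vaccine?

No

40–64: the protein-subunit vaccine 409/641 = 63.8%, the two-dose vaccine 221/409 = 54.0% → the protein-subunit vaccine
65-plus: the protein-subunit vaccine 364/939 = 38.8%, the two-dose vaccine 15/53 = 28.3% → the protein-subunit vaccine
Under-40: the protein-subunit vaccine 85/121 = 70.2%, the two-dose vaccine 590/1010 = 58.4% → the protein-subunit vaccine
Overall: the protein-subunit vaccine 858/1701 = 50.4%, the two-dose vaccine 826/1472 = 56.1% → the two-dose vaccine
The protein-subunit vaccine wins each age group but the two-dose vaccine wins overall — the comparison reverses. The protein-subunit vaccine's recipients skew toward 65-plus, which has a lower base rate.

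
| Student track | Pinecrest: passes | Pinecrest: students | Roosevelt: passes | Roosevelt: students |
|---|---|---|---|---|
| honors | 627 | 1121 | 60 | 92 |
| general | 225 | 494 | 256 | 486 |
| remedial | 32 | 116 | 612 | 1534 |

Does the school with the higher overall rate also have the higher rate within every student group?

Honors: Pinecrest 627/1121 = 55.9%, Roosevelt 60/92 = 65.2% → Roosevelt
General: Pinecrest 225/494 = 45.5%, Roosevelt 256/486 = 52.7% → Roosevelt
Remedial: Pinecrest 32/116 = 27.6%, Roosevelt 612/1534 = 39.9% → Roosevelt
Overall: Pinecrest 884/1731 = 51.1%, Roosevelt 928/2112 = 43.9% → Pinecrest
Roosevelt wins each student group but Pinecrest wins overall — the comparison reverses. Roosevelt's students skew toward remedial, which has a lower base rate.

No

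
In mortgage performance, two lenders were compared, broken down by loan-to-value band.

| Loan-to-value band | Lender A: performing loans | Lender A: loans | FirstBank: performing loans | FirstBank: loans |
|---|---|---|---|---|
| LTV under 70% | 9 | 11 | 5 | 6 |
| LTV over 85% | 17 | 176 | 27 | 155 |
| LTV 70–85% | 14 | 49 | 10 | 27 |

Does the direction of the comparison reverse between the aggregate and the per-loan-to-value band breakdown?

LTV under 70%: Lender A 9/11 = 81.8%, FirstBank 5/6 = 83.3% → FirstBank
LTV over 85%: Lender A 17/176 = 9.7%, FirstBank 27/155 = 17.4% → FirstBank
LTV 70–85%: Lender A 14/49 = 28.6%, FirstBank 10/27 = 37.0% → FirstBank
Overall: Lender A 40/236 = 16.9%, FirstBank 42/188 = 22.3% → FirstBank
FirstBank wins overall and in every loan-to-value group — no reversal.

No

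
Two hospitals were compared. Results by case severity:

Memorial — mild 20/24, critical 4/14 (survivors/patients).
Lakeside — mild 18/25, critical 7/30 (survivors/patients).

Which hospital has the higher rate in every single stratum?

Memorial

Mild: Memorial 20/24 = 83.3%, Lakeside 18/25 = 72.0% → Memorial
Critical: Memorial 4/14 = 28.6%, Lakeside 7/30 = 23.3% → Memorial
Memorial has the higher rate in both groups.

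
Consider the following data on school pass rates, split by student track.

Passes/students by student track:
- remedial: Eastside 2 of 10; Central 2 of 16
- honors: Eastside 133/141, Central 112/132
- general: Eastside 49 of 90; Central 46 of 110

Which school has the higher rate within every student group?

Eastside

Remedial: Eastside 2/10 = 20.0%, Central 2/16 = 12.5% → Eastside
Honors: Eastside 133/141 = 94.3%, Central 112/132 = 84.8% → Eastside
General: Eastside 49/90 = 54.4%, Central 46/110 = 41.8% → Eastside
Eastside has the higher rate in all 3 groups.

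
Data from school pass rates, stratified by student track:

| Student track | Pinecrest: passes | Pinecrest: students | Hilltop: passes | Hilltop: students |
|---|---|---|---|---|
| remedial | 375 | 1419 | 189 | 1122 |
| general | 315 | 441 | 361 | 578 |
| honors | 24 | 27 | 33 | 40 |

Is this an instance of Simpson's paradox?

Remedial: Pinecrest 375/1419 = 26.4%, Hilltop 189/1122 = 16.8% → Pinecrest
General: Pinecrest 315/441 = 71.4%, Hilltop 361/578 = 62.5% → Pinecrest
Honors: Pinecrest 24/27 = 88.9%, Hilltop 33/40 = 82.5% → Pinecrest
Overall: Pinecrest 714/1887 = 37.8%, Hilltop 583/1740 = 33.5% → Pinecrest
Pinecrest wins overall and in every student group — no reversal.

No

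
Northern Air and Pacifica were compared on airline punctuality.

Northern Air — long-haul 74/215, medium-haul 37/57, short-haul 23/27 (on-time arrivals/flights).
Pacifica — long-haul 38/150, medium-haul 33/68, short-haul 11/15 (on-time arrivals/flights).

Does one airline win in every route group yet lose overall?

Long-haul: Northern Air 74/215 = 34.4%, Pacifica 38/150 = 25.3% → Northern Air
Medium-haul: Northern Air 37/57 = 64.9%, Pacifica 33/68 = 48.5% → Northern Air
Short-haul: Northern Air 23/27 = 85.2%, Pacifica 11/15 = 73.3% → Northern Air
Overall: Northern Air 134/299 = 44.8%, Pacifica 82/233 = 35.2% → Northern Air
Northern Air wins overall and in every route group — no reversal.

No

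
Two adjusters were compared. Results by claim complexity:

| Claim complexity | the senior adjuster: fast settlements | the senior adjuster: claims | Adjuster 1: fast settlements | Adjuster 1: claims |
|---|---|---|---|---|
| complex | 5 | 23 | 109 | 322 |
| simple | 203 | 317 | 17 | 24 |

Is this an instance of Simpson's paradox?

Yes

Complex: the senior adjuster 5/23 = 21.7%, Adjuster 1 109/322 = 33.9% → Adjuster 1
Simple: the senior adjuster 203/317 = 64.0%, Adjuster 1 17/24 = 70.8% → Adjuster 1
Overall: the senior adjuster 208/340 = 61.2%, Adjuster 1 126/346 = 36.4% → the senior adjuster
Adjuster 1 wins each claim group but the senior adjuster wins overall — the comparison reverses. Adjuster 1's claims skew toward complex, which has a lower base rate.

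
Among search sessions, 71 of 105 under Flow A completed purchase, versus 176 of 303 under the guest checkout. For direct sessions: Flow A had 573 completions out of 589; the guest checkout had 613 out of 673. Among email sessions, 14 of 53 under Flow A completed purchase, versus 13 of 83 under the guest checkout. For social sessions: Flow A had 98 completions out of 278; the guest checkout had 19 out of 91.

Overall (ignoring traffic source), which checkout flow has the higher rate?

Search: Flow A 71/105 = 67.6%, the guest checkout 176/303 = 58.1% → Flow A
Direct: Flow A 573/589 = 97.3%, the guest checkout 613/673 = 91.1% → Flow A
Email: Flow A 14/53 = 26.4%, the guest checkout 13/83 = 15.7% → Flow A
Social: Flow A 98/278 = 35.3%, the guest checkout 19/91 = 20.9% → Flow A
Overall: Flow A 756/1025 = 73.8%, the guest checkout 821/1150 = 71.4% → Flow A

Flow A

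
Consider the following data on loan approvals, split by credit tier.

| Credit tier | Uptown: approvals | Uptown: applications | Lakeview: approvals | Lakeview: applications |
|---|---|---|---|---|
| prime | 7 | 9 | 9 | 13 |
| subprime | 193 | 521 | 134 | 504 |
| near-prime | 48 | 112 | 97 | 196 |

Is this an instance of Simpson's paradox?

No

Prime: Uptown 7/9 = 77.8%, Lakeview 9/13 = 69.2% → Uptown
Subprime: Uptown 193/521 = 37.0%, Lakeview 134/504 = 26.6% → Uptown
Near-prime: Uptown 48/112 = 42.9%, Lakeview 97/196 = 49.5% → Lakeview
Overall: Uptown 248/642 = 38.6%, Lakeview 240/713 = 33.7% → Uptown
Neither sweeps: Uptown wins 2 of 3 groups, Lakeview wins 1. Uptown wins overall but not every group — no Simpson reversal.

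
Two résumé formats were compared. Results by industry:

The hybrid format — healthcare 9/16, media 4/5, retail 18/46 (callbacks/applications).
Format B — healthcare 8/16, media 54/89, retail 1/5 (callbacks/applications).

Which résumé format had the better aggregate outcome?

Healthcare: the hybrid format 9/16 = 56.2%, Format B 8/16 = 50.0% → the hybrid format
Media: the hybrid format 4/5 = 80.0%, Format B 54/89 = 60.7% → the hybrid format
Retail: the hybrid format 18/46 = 39.1%, Format B 1/5 = 20.0% → the hybrid format
Overall: the hybrid format 31/67 = 46.3%, Format B 63/110 = 57.3% → Format B
(The hybrid format wins every industry group but Format B wins overall — the hybrid format's applications skew toward the low-rate retail group.)

Format B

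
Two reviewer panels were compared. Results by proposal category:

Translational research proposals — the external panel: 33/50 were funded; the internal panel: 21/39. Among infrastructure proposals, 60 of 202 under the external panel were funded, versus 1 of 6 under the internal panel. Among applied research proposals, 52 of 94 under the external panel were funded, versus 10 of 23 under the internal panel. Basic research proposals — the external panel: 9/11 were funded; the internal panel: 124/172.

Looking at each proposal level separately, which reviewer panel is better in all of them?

Translational research: the external panel 33/50 = 66.0%, the internal panel 21/39 = 53.8% → the external panel
Infrastructure: the external panel 60/202 = 29.7%, the internal panel 1/6 = 16.7% → the external panel
Applied research: the external panel 52/94 = 55.3%, the internal panel 10/23 = 43.5% → the external panel
Basic research: the external panel 9/11 = 81.8%, the internal panel 124/172 = 72.1% → the external panel
The external panel has the higher rate in all 4 groups.

the external panel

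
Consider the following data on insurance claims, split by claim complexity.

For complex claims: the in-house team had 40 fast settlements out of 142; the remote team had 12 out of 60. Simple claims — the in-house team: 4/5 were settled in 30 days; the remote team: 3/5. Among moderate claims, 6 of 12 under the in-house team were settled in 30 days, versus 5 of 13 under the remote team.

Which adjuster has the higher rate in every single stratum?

the in-house team

Complex: the in-house team 40/142 = 28.2%, the remote team 12/60 = 20.0% → the in-house team
Simple: the in-house team 4/5 = 80.0%, the remote team 3/5 = 60.0% → the in-house team
Moderate: the in-house team 6/12 = 50.0%, the remote team 5/13 = 38.5% → the in-house team
The in-house team has the higher rate in all 3 groups.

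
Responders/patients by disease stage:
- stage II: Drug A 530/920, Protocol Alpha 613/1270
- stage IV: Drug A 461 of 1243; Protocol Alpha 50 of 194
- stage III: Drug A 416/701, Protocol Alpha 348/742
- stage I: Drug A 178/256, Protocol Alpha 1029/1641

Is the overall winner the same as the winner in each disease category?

Stage II: Drug A 530/920 = 57.6%, Protocol Alpha 613/1270 = 48.3% → Drug A
Stage IV: Drug A 461/1243 = 37.1%, Protocol Alpha 50/194 = 25.8% → Drug A
Stage III: Drug A 416/701 = 59.3%, Protocol Alpha 348/742 = 46.9% → Drug A
Stage I: Drug A 178/256 = 69.5%, Protocol Alpha 1029/1641 = 62.7% → Drug A
Overall: Drug A 1585/3120 = 50.8%, Protocol Alpha 2040/3847 = 53.0% → Protocol Alpha
Drug A wins each disease group but Protocol Alpha wins overall — the comparison reverses. Drug A's patients skew toward stage IV, which has a lower base rate.

No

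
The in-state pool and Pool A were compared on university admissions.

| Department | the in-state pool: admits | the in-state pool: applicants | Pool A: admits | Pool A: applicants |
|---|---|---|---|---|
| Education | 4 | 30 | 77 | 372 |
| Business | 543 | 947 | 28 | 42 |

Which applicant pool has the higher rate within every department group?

Pool A

Education: the in-state pool 4/30 = 13.3%, Pool A 77/372 = 20.7% → Pool A
Business: the in-state pool 543/947 = 57.3%, Pool A 28/42 = 66.7% → Pool A
Pool A has the higher rate in both groups.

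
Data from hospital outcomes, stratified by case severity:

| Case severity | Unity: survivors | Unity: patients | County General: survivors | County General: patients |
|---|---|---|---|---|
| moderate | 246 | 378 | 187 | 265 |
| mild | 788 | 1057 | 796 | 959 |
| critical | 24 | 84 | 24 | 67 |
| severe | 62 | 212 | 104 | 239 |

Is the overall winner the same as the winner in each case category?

Yes

Moderate: Unity 246/378 = 65.1%, County General 187/265 = 70.6% → County General
Mild: Unity 788/1057 = 74.6%, County General 796/959 = 83.0% → County General
Critical: Unity 24/84 = 28.6%, County General 24/67 = 35.8% → County General
Severe: Unity 62/212 = 29.2%, County General 104/239 = 43.5% → County General
Overall: Unity 1120/1731 = 64.7%, County General 1111/1530 = 72.6% → County General
County General wins overall and in every case group — no reversal.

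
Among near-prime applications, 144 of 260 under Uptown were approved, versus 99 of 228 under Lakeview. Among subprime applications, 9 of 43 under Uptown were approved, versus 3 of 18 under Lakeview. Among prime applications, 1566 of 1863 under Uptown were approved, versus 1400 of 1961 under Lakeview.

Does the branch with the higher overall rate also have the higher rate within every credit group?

Near-prime: Uptown 144/260 = 55.4%, Lakeview 99/228 = 43.4% → Uptown
Subprime: Uptown 9/43 = 20.9%, Lakeview 3/18 = 16.7% → Uptown
Prime: Uptown 1566/1863 = 84.1%, Lakeview 1400/1961 = 71.4% → Uptown
Overall: Uptown 1719/2166 = 79.4%, Lakeview 1502/2207 = 68.1% → Uptown
Uptown wins overall and in every credit group — no reversal.

Yes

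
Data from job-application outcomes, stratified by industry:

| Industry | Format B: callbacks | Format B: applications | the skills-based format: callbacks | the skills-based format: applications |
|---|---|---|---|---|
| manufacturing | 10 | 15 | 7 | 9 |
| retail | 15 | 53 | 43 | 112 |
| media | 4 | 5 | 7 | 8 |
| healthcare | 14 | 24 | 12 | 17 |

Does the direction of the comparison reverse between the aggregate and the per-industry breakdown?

Manufacturing: Format B 10/15 = 66.7%, the skills-based format 7/9 = 77.8% → the skills-based format
Retail: Format B 15/53 = 28.3%, the skills-based format 43/112 = 38.4% → the skills-based format
Media: Format B 4/5 = 80.0%, the skills-based format 7/8 = 87.5% → the skills-based format
Healthcare: Format B 14/24 = 58.3%, the skills-based format 12/17 = 70.6% → the skills-based format
Overall: Format B 43/97 = 44.3%, the skills-based format 69/146 = 47.3% → the skills-based format
The skills-based format wins overall and in every industry group — no reversal.

No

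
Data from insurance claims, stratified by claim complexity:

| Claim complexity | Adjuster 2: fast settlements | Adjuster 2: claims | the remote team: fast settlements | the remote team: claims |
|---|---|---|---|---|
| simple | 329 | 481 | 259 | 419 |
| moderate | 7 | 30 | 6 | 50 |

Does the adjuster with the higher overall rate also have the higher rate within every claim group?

Simple: Adjuster 2 329/481 = 68.4%, the remote team 259/419 = 61.8% → Adjuster 2
Moderate: Adjuster 2 7/30 = 23.3%, the remote team 6/50 = 12.0% → Adjuster 2
Overall: Adjuster 2 336/511 = 65.8%, the remote team 265/469 = 56.5% → Adjuster 2
Adjuster 2 wins overall and in every claim group — no reversal.

Yes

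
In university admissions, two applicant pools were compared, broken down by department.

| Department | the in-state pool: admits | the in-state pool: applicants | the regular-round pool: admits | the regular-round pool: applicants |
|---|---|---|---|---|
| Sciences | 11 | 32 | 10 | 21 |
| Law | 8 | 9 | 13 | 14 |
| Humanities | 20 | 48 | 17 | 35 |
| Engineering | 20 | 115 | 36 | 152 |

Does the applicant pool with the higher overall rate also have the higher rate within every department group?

Sciences: the in-state pool 11/32 = 34.4%, the regular-round pool 10/21 = 47.6% → the regular-round pool
Law: the in-state pool 8/9 = 88.9%, the regular-round pool 13/14 = 92.9% → the regular-round pool
Humanities: the in-state pool 20/48 = 41.7%, the regular-round pool 17/35 = 48.6% → the regular-round pool
Engineering: the in-state pool 20/115 = 17.4%, the regular-round pool 36/152 = 23.7% → the regular-round pool
Overall: the in-state pool 59/204 = 28.9%, the regular-round pool 76/222 = 34.2% → the regular-round pool
The regular-round pool wins overall and in every department group — no reversal.

Yes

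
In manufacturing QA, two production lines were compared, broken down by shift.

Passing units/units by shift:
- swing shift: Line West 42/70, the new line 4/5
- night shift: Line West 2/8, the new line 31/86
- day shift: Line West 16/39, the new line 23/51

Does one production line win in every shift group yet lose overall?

Yes

Swing shift: Line West 42/70 = 60.0%, the new line 4/5 = 80.0% → the new line
Night shift: Line West 2/8 = 25.0%, the new line 31/86 = 36.0% → the new line
Day shift: Line West 16/39 = 41.0%, the new line 23/51 = 45.1% → the new line
Overall: Line West 60/117 = 51.3%, the new line 58/142 = 40.8% → Line West
The new line wins each shift group but Line West wins overall — the comparison reverses. The new line's units skew toward night shift, which has a lower base rate.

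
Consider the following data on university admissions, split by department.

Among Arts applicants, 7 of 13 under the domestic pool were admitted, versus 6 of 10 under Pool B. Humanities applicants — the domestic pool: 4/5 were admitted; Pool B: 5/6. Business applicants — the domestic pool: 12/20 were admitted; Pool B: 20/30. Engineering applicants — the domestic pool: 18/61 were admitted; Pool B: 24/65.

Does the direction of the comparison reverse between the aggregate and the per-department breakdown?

No

Arts: the domestic pool 7/13 = 53.8%, Pool B 6/10 = 60.0% → Pool B
Humanities: the domestic pool 4/5 = 80.0%, Pool B 5/6 = 83.3% → Pool B
Business: the domestic pool 12/20 = 60.0%, Pool B 20/30 = 66.7% → Pool B
Engineering: the domestic pool 18/61 = 29.5%, Pool B 24/65 = 36.9% → Pool B
Overall: the domestic pool 41/99 = 41.4%, Pool B 55/111 = 49.5% → Pool B
Pool B wins overall and in every department group — no reversal.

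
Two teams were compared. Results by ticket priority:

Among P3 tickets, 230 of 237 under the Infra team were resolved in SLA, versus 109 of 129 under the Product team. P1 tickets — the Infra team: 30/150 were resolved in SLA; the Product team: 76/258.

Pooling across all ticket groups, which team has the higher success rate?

P3: the Infra team 230/237 = 97.0%, the Product team 109/129 = 84.5% → the Infra team
P1: the Infra team 30/150 = 20.0%, the Product team 76/258 = 29.5% → the Product team
Overall: the Infra team 260/387 = 67.2%, the Product team 185/387 = 47.8% → the Infra team
(Neither sweeps every ticket group, but the Infra team has the higher pooled rate.)

the Infra team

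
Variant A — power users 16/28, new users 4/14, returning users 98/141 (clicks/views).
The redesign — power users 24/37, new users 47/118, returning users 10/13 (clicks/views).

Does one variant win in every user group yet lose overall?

Power users: Variant A 16/28 = 57.1%, the redesign 24/37 = 64.9% → the redesign
New users: Variant A 4/14 = 28.6%, the redesign 47/118 = 39.8% → the redesign
Returning users: Variant A 98/141 = 69.5%, the redesign 10/13 = 76.9% → the redesign
Overall: Variant A 118/183 = 64.5%, the redesign 81/168 = 48.2% → Variant A
The redesign wins each user group but Variant A wins overall — the comparison reverses. The redesign's views skew toward new users, which has a lower base rate.

Yes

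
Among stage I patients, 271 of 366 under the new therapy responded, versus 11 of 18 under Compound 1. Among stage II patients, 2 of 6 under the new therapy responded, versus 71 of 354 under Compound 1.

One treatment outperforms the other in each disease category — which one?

the new therapy

Stage I: the new therapy 271/366 = 74.0%, Compound 1 11/18 = 61.1% → the new therapy
Stage II: the new therapy 2/6 = 33.3%, Compound 1 71/354 = 20.1% → the new therapy
The new therapy has the higher rate in both groups.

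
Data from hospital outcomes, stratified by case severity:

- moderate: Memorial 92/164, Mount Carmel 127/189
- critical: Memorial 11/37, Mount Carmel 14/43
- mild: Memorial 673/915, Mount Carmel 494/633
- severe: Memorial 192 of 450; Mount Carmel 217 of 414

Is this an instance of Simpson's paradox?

No

Moderate: Memorial 92/164 = 56.1%, Mount Carmel 127/189 = 67.2% → Mount Carmel
Critical: Memorial 11/37 = 29.7%, Mount Carmel 14/43 = 32.6% → Mount Carmel
Mild: Memorial 673/915 = 73.6%, Mount Carmel 494/633 = 78.0% → Mount Carmel
Severe: Memorial 192/450 = 42.7%, Mount Carmel 217/414 = 52.4% → Mount Carmel
Overall: Memorial 968/1566 = 61.8%, Mount Carmel 852/1279 = 66.6% → Mount Carmel
Mount Carmel wins overall and in every case group — no reversal.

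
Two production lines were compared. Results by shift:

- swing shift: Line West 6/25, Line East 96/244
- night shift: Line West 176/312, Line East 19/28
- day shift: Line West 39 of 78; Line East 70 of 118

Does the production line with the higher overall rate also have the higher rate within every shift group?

Swing shift: Line West 6/25 = 24.0%, Line East 96/244 = 39.3% → Line East
Night shift: Line West 176/312 = 56.4%, Line East 19/28 = 67.9% → Line East
Day shift: Line West 39/78 = 50.0%, Line East 70/118 = 59.3% → Line East
Overall: Line West 221/415 = 53.3%, Line East 185/390 = 47.4% → Line West
Line East wins each shift group but Line West wins overall — the comparison reverses. Line East's units skew toward swing shift, which has a lower base rate.

No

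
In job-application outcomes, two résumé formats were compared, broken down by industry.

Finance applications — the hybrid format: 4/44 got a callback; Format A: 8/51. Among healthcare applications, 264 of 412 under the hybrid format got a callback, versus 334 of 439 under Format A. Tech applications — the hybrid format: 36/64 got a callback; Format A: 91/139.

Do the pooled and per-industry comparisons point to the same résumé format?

Yes

Finance: the hybrid format 4/44 = 9.1%, Format A 8/51 = 15.7% → Format A
Healthcare: the hybrid format 264/412 = 64.1%, Format A 334/439 = 76.1% → Format A
Tech: the hybrid format 36/64 = 56.2%, Format A 91/139 = 65.5% → Format A
Overall: the hybrid format 304/520 = 58.5%, Format A 433/629 = 68.8% → Format A
Format A wins overall and in every industry group — no reversal.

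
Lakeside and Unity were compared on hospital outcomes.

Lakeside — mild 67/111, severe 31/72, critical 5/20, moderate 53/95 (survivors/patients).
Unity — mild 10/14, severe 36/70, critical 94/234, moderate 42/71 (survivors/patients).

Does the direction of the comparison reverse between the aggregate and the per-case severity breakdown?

Yes

Mild: Lakeside 67/111 = 60.4%, Unity 10/14 = 71.4% → Unity
Severe: Lakeside 31/72 = 43.1%, Unity 36/70 = 51.4% → Unity
Critical: Lakeside 5/20 = 25.0%, Unity 94/234 = 40.2% → Unity
Moderate: Lakeside 53/95 = 55.8%, Unity 42/71 = 59.2% → Unity
Overall: Lakeside 156/298 = 52.3%, Unity 182/389 = 46.8% → Lakeside
Unity wins each case group but Lakeside wins overall — the comparison reverses. Unity's patients skew toward critical, which has a lower base rate.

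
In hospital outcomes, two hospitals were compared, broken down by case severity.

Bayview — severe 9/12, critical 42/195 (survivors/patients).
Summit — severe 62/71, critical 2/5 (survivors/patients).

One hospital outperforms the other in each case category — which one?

Severe: Bayview 9/12 = 75.0%, Summit 62/71 = 87.3% → Summit
Critical: Bayview 42/195 = 21.5%, Summit 2/5 = 40.0% → Summit
Summit has the higher rate in both groups.

Summit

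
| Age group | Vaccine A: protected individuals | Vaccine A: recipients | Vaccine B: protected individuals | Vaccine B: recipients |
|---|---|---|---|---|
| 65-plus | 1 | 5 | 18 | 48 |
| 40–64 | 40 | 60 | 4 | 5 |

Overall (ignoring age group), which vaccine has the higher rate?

Vaccine A

65-plus: Vaccine A 1/5 = 20.0%, Vaccine B 18/48 = 37.5% → Vaccine B
40–64: Vaccine A 40/60 = 66.7%, Vaccine B 4/5 = 80.0% → Vaccine B
Overall: Vaccine A 41/65 = 63.1%, Vaccine B 22/53 = 41.5% → Vaccine A
(Vaccine B wins every age group but Vaccine A wins overall — Vaccine B's recipients skew toward the low-rate 65-plus group.)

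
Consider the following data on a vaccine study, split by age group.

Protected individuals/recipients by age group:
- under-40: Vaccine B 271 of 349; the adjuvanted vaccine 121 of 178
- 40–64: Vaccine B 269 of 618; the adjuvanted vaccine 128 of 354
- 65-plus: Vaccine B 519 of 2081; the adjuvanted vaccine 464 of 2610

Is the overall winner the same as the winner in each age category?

Under-40: Vaccine B 271/349 = 77.7%, the adjuvanted vaccine 121/178 = 68.0% → Vaccine B
40–64: Vaccine B 269/618 = 43.5%, the adjuvanted vaccine 128/354 = 36.2% → Vaccine B
65-plus: Vaccine B 519/2081 = 24.9%, the adjuvanted vaccine 464/2610 = 17.8% → Vaccine B
Overall: Vaccine B 1059/3048 = 34.7%, the adjuvanted vaccine 713/3142 = 22.7% → Vaccine B
Vaccine B wins overall and in every age group — no reversal.

Yes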